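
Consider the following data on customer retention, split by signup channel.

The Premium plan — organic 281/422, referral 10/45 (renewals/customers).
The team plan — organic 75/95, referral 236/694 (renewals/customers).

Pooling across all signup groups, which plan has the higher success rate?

the Premium plan

Organic: the Premium plan 281/422 = 66.6%, the team plan 75/95 = 78.9% → the team plan
Referral: the Premium plan 10/45 = 22.2%, the team plan 236/694 = 34.0% → the team plan
Overall: the Premium plan 291/467 = 62.3%, the team plan 311/789 = 39.4% → the Premium plan
(The team plan wins every signup group but the Premium plan wins overall — the team plan's customers skew toward the low-rate referral group.)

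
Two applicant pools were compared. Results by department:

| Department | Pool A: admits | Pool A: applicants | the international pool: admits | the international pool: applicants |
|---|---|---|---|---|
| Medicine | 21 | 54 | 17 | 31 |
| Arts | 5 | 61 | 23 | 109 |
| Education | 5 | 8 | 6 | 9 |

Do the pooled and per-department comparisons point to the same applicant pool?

Yes

Medicine: Pool A 21/54 = 38.9%, the international pool 17/31 = 54.8% → the international pool
Arts: Pool A 5/61 = 8.2%, the international pool 23/109 = 21.1% → the international pool
Education: Pool A 5/8 = 62.5%, the international pool 6/9 = 66.7% → the international pool
Overall: Pool A 31/123 = 25.2%, the international pool 46/149 = 30.9% → the international pool
The international pool wins overall and in every department group — no reversal.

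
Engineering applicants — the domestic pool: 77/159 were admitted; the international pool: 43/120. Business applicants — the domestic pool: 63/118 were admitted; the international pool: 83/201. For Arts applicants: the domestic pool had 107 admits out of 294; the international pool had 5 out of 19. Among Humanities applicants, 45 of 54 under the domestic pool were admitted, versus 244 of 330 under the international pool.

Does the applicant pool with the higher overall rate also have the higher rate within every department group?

No

Engineering: the domestic pool 77/159 = 48.4%, the international pool 43/120 = 35.8% → the domestic pool
Business: the domestic pool 63/118 = 53.4%, the international pool 83/201 = 41.3% → the domestic pool
Arts: the domestic pool 107/294 = 36.4%, the international pool 5/19 = 26.3% → the domestic pool
Humanities: the domestic pool 45/54 = 83.3%, the international pool 244/330 = 73.9% → the domestic pool
Overall: the domestic pool 292/625 = 46.7%, the international pool 375/670 = 56.0% → the international pool
The domestic pool wins each department group but the international pool wins overall — the comparison reverses. The domestic pool's applicants skew toward Arts, which has a lower base rate.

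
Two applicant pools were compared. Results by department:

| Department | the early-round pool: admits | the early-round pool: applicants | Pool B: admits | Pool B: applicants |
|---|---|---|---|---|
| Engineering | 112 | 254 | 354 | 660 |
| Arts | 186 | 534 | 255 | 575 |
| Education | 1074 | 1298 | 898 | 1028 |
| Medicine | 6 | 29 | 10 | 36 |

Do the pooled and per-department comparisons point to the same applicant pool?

Yes

Engineering: the early-round pool 112/254 = 44.1%, Pool B 354/660 = 53.6% → Pool B
Arts: the early-round pool 186/534 = 34.8%, Pool B 255/575 = 44.3% → Pool B
Education: the early-round pool 1074/1298 = 82.7%, Pool B 898/1028 = 87.4% → Pool B
Medicine: the early-round pool 6/29 = 20.7%, Pool B 10/36 = 27.8% → Pool B
Overall: the early-round pool 1378/2115 = 65.2%, Pool B 1517/2299 = 66.0% → Pool B
Pool B wins overall and in every department group — no reversal.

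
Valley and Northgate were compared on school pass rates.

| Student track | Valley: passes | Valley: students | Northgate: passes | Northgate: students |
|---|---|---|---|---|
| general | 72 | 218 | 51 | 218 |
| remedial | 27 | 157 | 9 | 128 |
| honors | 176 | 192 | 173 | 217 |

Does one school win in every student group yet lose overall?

No

General: Valley 72/218 = 33.0%, Northgate 51/218 = 23.4% → Valley
Remedial: Valley 27/157 = 17.2%, Northgate 9/128 = 7.0% → Valley
Honors: Valley 176/192 = 91.7%, Northgate 173/217 = 79.7% → Valley
Overall: Valley 275/567 = 48.5%, Northgate 233/563 = 41.4% → Valley
Valley wins overall and in every student group — no reversal.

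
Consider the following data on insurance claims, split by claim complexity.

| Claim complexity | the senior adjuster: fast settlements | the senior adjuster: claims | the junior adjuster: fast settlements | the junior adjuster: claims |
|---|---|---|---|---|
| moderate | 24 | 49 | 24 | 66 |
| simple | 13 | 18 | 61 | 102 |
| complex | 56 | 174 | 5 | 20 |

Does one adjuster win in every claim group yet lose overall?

Yes

Moderate: the senior adjuster 24/49 = 49.0%, the junior adjuster 24/66 = 36.4% → the senior adjuster
Simple: the senior adjuster 13/18 = 72.2%, the junior adjuster 61/102 = 59.8% → the senior adjuster
Complex: the senior adjuster 56/174 = 32.2%, the junior adjuster 5/20 = 25.0% → the senior adjuster
Overall: the senior adjuster 93/241 = 38.6%, the junior adjuster 90/188 = 47.9% → the junior adjuster
The senior adjuster wins each claim group but the junior adjuster wins overall — the comparison reverses. The senior adjuster's claims skew toward complex, which has a lower base rate.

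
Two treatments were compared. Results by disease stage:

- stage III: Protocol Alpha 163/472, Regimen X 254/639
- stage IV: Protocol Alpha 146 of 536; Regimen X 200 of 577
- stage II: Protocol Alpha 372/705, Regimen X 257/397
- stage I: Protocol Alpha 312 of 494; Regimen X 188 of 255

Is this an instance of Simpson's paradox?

Stage III: Protocol Alpha 163/472 = 34.5%, Regimen X 254/639 = 39.7% → Regimen X
Stage IV: Protocol Alpha 146/536 = 27.2%, Regimen X 200/577 = 34.7% → Regimen X
Stage II: Protocol Alpha 372/705 = 52.8%, Regimen X 257/397 = 64.7% → Regimen X
Stage I: Protocol Alpha 312/494 = 63.2%, Regimen X 188/255 = 73.7% → Regimen X
Overall: Protocol Alpha 993/2207 = 45.0%, Regimen X 899/1868 = 48.1% → Regimen X
Regimen X wins overall and in every disease group — no reversal.

No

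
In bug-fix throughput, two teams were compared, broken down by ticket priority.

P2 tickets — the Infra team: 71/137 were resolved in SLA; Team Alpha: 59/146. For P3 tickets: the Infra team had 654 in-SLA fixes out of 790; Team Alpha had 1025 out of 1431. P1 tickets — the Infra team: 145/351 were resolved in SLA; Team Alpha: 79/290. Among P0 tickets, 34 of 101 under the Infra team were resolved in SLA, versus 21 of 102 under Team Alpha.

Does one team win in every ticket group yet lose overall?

P2: the Infra team 71/137 = 51.8%, Team Alpha 59/146 = 40.4% → the Infra team
P3: the Infra team 654/790 = 82.8%, Team Alpha 1025/1431 = 71.6% → the Infra team
P1: the Infra team 145/351 = 41.3%, Team Alpha 79/290 = 27.2% → the Infra team
P0: the Infra team 34/101 = 33.7%, Team Alpha 21/102 = 20.6% → the Infra team
Overall: the Infra team 904/1379 = 65.6%, Team Alpha 1184/1969 = 60.1% → the Infra team
The Infra team wins overall and in every ticket group — no reversal.

No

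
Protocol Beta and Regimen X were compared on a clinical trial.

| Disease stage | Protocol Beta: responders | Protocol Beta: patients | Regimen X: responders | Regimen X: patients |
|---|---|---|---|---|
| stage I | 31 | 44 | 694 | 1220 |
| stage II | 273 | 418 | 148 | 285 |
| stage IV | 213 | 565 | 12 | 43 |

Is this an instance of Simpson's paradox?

Yes

Stage I: Protocol Beta 31/44 = 70.5%, Regimen X 694/1220 = 56.9% → Protocol Beta
Stage II: Protocol Beta 273/418 = 65.3%, Regimen X 148/285 = 51.9% → Protocol Beta
Stage IV: Protocol Beta 213/565 = 37.7%, Regimen X 12/43 = 27.9% → Protocol Beta
Overall: Protocol Beta 517/1027 = 50.3%, Regimen X 854/1548 = 55.2% → Regimen X
Protocol Beta wins each disease group but Regimen X wins overall — the comparison reverses. Protocol Beta's patients skew toward stage IV, which has a lower base rate.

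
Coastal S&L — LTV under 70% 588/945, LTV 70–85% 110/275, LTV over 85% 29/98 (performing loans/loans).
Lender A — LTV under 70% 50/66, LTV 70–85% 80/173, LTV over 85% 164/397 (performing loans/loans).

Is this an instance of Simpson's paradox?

LTV under 70%: Coastal S&L 588/945 = 62.2%, Lender A 50/66 = 75.8% → Lender A
LTV 70–85%: Coastal S&L 110/275 = 40.0%, Lender A 80/173 = 46.2% → Lender A
LTV over 85%: Coastal S&L 29/98 = 29.6%, Lender A 164/397 = 41.3% → Lender A
Overall: Coastal S&L 727/1318 = 55.2%, Lender A 294/636 = 46.2% → Coastal S&L
Lender A wins each loan-to-value group but Coastal S&L wins overall — the comparison reverses. Lender A's loans skew toward LTV over 85%, which has a lower base rate.

Yes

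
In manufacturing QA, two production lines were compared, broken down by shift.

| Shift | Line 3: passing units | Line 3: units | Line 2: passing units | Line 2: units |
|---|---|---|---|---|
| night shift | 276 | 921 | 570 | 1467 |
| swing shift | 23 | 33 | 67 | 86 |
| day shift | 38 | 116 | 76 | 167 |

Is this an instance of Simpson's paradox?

Night shift: Line 3 276/921 = 30.0%, Line 2 570/1467 = 38.9% → Line 2
Swing shift: Line 3 23/33 = 69.7%, Line 2 67/86 = 77.9% → Line 2
Day shift: Line 3 38/116 = 32.8%, Line 2 76/167 = 45.5% → Line 2
Overall: Line 3 337/1070 = 31.5%, Line 2 713/1720 = 41.5% → Line 2
Line 2 wins overall and in every shift group — no reversal.

No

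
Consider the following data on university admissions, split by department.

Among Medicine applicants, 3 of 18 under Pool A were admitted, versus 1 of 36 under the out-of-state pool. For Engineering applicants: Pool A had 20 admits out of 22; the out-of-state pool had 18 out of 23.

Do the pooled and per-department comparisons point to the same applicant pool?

Medicine: Pool A 3/18 = 16.7%, the out-of-state pool 1/36 = 2.8% → Pool A
Engineering: Pool A 20/22 = 90.9%, the out-of-state pool 18/23 = 78.3% → Pool A
Overall: Pool A 23/40 = 57.5%, the out-of-state pool 19/59 = 32.2% → Pool A
Pool A wins overall and in every department group — no reversal.

Yes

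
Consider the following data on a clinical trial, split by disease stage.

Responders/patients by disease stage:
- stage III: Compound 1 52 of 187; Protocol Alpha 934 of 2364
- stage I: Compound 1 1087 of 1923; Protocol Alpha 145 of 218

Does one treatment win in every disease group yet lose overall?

Yes

Stage III: Compound 1 52/187 = 27.8%, Protocol Alpha 934/2364 = 39.5% → Protocol Alpha
Stage I: Compound 1 1087/1923 = 56.5%, Protocol Alpha 145/218 = 66.5% → Protocol Alpha
Overall: Compound 1 1139/2110 = 54.0%, Protocol Alpha 1079/2582 = 41.8% → Compound 1
Protocol Alpha wins each disease group but Compound 1 wins overall — the comparison reverses. Protocol Alpha's patients skew toward stage III, which has a lower base rate.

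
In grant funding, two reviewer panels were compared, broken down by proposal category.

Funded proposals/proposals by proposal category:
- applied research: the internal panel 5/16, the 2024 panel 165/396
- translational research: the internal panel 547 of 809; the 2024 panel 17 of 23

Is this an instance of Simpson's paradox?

Applied research: the internal panel 5/16 = 31.2%, the 2024 panel 165/396 = 41.7% → the 2024 panel
Translational research: the internal panel 547/809 = 67.6%, the 2024 panel 17/23 = 73.9% → the 2024 panel
Overall: the internal panel 552/825 = 66.9%, the 2024 panel 182/419 = 43.4% → the internal panel
The 2024 panel wins each proposal group but the internal panel wins overall — the comparison reverses. The 2024 panel's proposals skew toward applied research, which has a lower base rate.

Yes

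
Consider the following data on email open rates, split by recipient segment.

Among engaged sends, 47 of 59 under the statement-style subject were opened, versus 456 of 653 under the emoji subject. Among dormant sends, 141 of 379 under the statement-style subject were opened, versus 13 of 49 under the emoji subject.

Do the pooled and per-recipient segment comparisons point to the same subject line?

Engaged: the statement-style subject 47/59 = 79.7%, the emoji subject 456/653 = 69.8% → the statement-style subject
Dormant: the statement-style subject 141/379 = 37.2%, the emoji subject 13/49 = 26.5% → the statement-style subject
Overall: the statement-style subject 188/438 = 42.9%, the emoji subject 469/702 = 66.8% → the emoji subject
The statement-style subject wins each recipient group but the emoji subject wins overall — the comparison reverses. The statement-style subject's sends skew toward dormant, which has a lower base rate.

No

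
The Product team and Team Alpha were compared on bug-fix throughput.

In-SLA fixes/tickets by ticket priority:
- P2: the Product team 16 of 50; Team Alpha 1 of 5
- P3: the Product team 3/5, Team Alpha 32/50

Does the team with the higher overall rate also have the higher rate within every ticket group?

P2: the Product team 16/50 = 32.0%, Team Alpha 1/5 = 20.0% → the Product team
P3: the Product team 3/5 = 60.0%, Team Alpha 32/50 = 64.0% → Team Alpha
Overall: the Product team 19/55 = 34.5%, Team Alpha 33/55 = 60.0% → Team Alpha
Neither sweeps: the Product team wins 1 of 2 groups, Team Alpha wins 1. Team Alpha wins overall but not every group — no Simpson reversal.

No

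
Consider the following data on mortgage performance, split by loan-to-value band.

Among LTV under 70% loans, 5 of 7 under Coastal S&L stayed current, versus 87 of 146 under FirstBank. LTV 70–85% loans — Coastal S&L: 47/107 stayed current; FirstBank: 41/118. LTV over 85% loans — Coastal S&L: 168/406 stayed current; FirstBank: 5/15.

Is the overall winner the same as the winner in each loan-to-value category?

No

LTV under 70%: Coastal S&L 5/7 = 71.4%, FirstBank 87/146 = 59.6% → Coastal S&L
LTV 70–85%: Coastal S&L 47/107 = 43.9%, FirstBank 41/118 = 34.7% → Coastal S&L
LTV over 85%: Coastal S&L 168/406 = 41.4%, FirstBank 5/15 = 33.3% → Coastal S&L
Overall: Coastal S&L 220/520 = 42.3%, FirstBank 133/279 = 47.7% → FirstBank
Coastal S&L wins each loan-to-value group but FirstBank wins overall — the comparison reverses. Coastal S&L's loans skew toward LTV over 85%, which has a lower base rate.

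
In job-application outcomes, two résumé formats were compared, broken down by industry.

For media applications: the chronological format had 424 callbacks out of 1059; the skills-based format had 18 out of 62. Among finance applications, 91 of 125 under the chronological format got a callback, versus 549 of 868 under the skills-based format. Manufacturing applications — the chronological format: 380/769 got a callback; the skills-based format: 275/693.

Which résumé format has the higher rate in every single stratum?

Media: the chronological format 424/1059 = 40.0%, the skills-based format 18/62 = 29.0% → the chronological format
Finance: the chronological format 91/125 = 72.8%, the skills-based format 549/868 = 63.2% → the chronological format
Manufacturing: the chronological format 380/769 = 49.4%, the skills-based format 275/693 = 39.7% → the chronological format
The chronological format has the higher rate in all 3 groups.

the chronological format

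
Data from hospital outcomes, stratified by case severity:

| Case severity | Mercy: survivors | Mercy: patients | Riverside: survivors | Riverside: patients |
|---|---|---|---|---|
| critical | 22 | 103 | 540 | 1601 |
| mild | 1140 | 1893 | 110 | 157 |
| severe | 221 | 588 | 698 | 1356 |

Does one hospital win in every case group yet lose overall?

Critical: Mercy 22/103 = 21.4%, Riverside 540/1601 = 33.7% → Riverside
Mild: Mercy 1140/1893 = 60.2%, Riverside 110/157 = 70.1% → Riverside
Severe: Mercy 221/588 = 37.6%, Riverside 698/1356 = 51.5% → Riverside
Overall: Mercy 1383/2584 = 53.5%, Riverside 1348/3114 = 43.3% → Mercy
Riverside wins each case group but Mercy wins overall — the comparison reverses. Riverside's patients skew toward critical, which has a lower base rate.

Yes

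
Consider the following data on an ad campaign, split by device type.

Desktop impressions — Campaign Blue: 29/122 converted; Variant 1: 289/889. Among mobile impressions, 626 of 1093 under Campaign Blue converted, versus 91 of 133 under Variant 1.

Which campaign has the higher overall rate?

Campaign Blue

Desktop: Campaign Blue 29/122 = 23.8%, Variant 1 289/889 = 32.5% → Variant 1
Mobile: Campaign Blue 626/1093 = 57.3%, Variant 1 91/133 = 68.4% → Variant 1
Overall: Campaign Blue 655/1215 = 53.9%, Variant 1 380/1022 = 37.2% → Campaign Blue
(Variant 1 wins every device group but Campaign Blue wins overall — Variant 1's impressions skew toward the low-rate desktop group.)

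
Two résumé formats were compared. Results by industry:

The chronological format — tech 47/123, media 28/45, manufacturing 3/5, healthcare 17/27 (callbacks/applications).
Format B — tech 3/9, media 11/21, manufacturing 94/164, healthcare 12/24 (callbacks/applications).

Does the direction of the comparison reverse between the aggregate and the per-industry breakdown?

Yes

Tech: the chronological format 47/123 = 38.2%, Format B 3/9 = 33.3% → the chronological format
Media: the chronological format 28/45 = 62.2%, Format B 11/21 = 52.4% → the chronological format
Manufacturing: the chronological format 3/5 = 60.0%, Format B 94/164 = 57.3% → the chronological format
Healthcare: the chronological format 17/27 = 63.0%, Format B 12/24 = 50.0% → the chronological format
Overall: the chronological format 95/200 = 47.5%, Format B 120/218 = 55.0% → Format B
The chronological format wins each industry group but Format B wins overall — the comparison reverses. The chronological format's applications skew toward tech, which has a lower base rate.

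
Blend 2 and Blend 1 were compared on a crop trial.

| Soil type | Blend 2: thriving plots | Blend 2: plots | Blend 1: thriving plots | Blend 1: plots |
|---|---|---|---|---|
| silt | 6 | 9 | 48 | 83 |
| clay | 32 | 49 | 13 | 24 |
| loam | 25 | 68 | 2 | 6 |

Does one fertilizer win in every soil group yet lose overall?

Yes

Silt: Blend 2 6/9 = 66.7%, Blend 1 48/83 = 57.8% → Blend 2
Clay: Blend 2 32/49 = 65.3%, Blend 1 13/24 = 54.2% → Blend 2
Loam: Blend 2 25/68 = 36.8%, Blend 1 2/6 = 33.3% → Blend 2
Overall: Blend 2 63/126 = 50.0%, Blend 1 63/113 = 55.8% → Blend 1
Blend 2 wins each soil group but Blend 1 wins overall — the comparison reverses. Blend 2's plots skew toward loam, which has a lower base rate.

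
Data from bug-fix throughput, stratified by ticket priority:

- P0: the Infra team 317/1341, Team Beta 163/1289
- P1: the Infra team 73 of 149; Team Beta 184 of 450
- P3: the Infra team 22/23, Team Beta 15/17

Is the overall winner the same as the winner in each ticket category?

Yes

P0: the Infra team 317/1341 = 23.6%, Team Beta 163/1289 = 12.6% → the Infra team
P1: the Infra team 73/149 = 49.0%, Team Beta 184/450 = 40.9% → the Infra team
P3: the Infra team 22/23 = 95.7%, Team Beta 15/17 = 88.2% → the Infra team
Overall: the Infra team 412/1513 = 27.2%, Team Beta 362/1756 = 20.6% → the Infra team
The Infra team wins overall and in every ticket group — no reversal.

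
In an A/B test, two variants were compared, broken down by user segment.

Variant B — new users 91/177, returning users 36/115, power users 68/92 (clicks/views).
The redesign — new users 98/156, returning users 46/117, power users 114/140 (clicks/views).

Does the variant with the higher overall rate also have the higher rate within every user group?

Yes

New users: Variant B 91/177 = 51.4%, the redesign 98/156 = 62.8% → the redesign
Returning users: Variant B 36/115 = 31.3%, the redesign 46/117 = 39.3% → the redesign
Power users: Variant B 68/92 = 73.9%, the redesign 114/140 = 81.4% → the redesign
Overall: Variant B 195/384 = 50.8%, the redesign 258/413 = 62.5% → the redesign
The redesign wins overall and in every user group — no reversal.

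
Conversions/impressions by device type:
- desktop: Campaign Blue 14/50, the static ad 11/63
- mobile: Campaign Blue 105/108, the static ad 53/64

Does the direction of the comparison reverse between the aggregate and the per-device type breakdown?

No

Desktop: Campaign Blue 14/50 = 28.0%, the static ad 11/63 = 17.5% → Campaign Blue
Mobile: Campaign Blue 105/108 = 97.2%, the static ad 53/64 = 82.8% → Campaign Blue
Overall: Campaign Blue 119/158 = 75.3%, the static ad 64/127 = 50.4% → Campaign Blue
Campaign Blue wins overall and in every device group — no reversal.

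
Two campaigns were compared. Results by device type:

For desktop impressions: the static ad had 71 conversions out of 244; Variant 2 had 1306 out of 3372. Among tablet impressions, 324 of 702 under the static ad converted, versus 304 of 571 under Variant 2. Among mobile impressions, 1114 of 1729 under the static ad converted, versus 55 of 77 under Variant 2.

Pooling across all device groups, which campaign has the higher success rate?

the static ad

Desktop: the static ad 71/244 = 29.1%, Variant 2 1306/3372 = 38.7% → Variant 2
Tablet: the static ad 324/702 = 46.2%, Variant 2 304/571 = 53.2% → Variant 2
Mobile: the static ad 1114/1729 = 64.4%, Variant 2 55/77 = 71.4% → Variant 2
Overall: the static ad 1509/2675 = 56.4%, Variant 2 1665/4020 = 41.4% → the static ad
(Variant 2 wins every device group but the static ad wins overall — Variant 2's impressions skew toward the low-rate desktop group.)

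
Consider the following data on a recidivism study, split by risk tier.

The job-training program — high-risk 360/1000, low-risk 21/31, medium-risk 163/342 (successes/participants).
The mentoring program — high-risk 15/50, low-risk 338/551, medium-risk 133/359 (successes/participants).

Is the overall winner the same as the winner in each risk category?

High-risk: the job-training program 360/1000 = 36.0%, the mentoring program 15/50 = 30.0% → the job-training program
Low-risk: the job-training program 21/31 = 67.7%, the mentoring program 338/551 = 61.3% → the job-training program
Medium-risk: the job-training program 163/342 = 47.7%, the mentoring program 133/359 = 37.0% → the job-training program
Overall: the job-training program 544/1373 = 39.6%, the mentoring program 486/960 = 50.6% → the mentoring program
The job-training program wins each risk group but the mentoring program wins overall — the comparison reverses. The job-training program's participants skew toward high-risk, which has a lower base rate.

No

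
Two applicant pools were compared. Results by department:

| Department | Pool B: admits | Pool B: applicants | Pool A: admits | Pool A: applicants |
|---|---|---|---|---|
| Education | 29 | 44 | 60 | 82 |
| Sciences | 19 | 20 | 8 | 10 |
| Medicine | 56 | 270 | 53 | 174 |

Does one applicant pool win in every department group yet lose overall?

Education: Pool B 29/44 = 65.9%, Pool A 60/82 = 73.2% → Pool A
Sciences: Pool B 19/20 = 95.0%, Pool A 8/10 = 80.0% → Pool B
Medicine: Pool B 56/270 = 20.7%, Pool A 53/174 = 30.5% → Pool A
Overall: Pool B 104/334 = 31.1%, Pool A 121/266 = 45.5% → Pool A
Neither sweeps: Pool B wins 1 of 3 groups, Pool A wins 2. Pool A wins overall but not every group — no Simpson reversal.

No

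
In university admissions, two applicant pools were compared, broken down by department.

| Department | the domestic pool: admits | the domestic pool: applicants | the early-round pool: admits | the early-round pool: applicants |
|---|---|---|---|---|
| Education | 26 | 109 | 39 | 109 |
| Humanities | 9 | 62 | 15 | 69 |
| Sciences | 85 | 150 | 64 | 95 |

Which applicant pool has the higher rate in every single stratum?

the early-round pool

Education: the domestic pool 26/109 = 23.9%, the early-round pool 39/109 = 35.8% → the early-round pool
Humanities: the domestic pool 9/62 = 14.5%, the early-round pool 15/69 = 21.7% → the early-round pool
Sciences: the domestic pool 85/150 = 56.7%, the early-round pool 64/95 = 67.4% → the early-round pool
The early-round pool has the higher rate in all 3 groups.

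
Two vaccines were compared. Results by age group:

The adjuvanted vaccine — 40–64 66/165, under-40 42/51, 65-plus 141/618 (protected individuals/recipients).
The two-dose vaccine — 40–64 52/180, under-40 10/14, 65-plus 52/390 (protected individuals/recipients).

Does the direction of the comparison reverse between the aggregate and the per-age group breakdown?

No

40–64: the adjuvanted vaccine 66/165 = 40.0%, the two-dose vaccine 52/180 = 28.9% → the adjuvanted vaccine
Under-40: the adjuvanted vaccine 42/51 = 82.4%, the two-dose vaccine 10/14 = 71.4% → the adjuvanted vaccine
65-plus: the adjuvanted vaccine 141/618 = 22.8%, the two-dose vaccine 52/390 = 13.3% → the adjuvanted vaccine
Overall: the adjuvanted vaccine 249/834 = 29.9%, the two-dose vaccine 114/584 = 19.5% → the adjuvanted vaccine
The adjuvanted vaccine wins overall and in every age group — no reversal.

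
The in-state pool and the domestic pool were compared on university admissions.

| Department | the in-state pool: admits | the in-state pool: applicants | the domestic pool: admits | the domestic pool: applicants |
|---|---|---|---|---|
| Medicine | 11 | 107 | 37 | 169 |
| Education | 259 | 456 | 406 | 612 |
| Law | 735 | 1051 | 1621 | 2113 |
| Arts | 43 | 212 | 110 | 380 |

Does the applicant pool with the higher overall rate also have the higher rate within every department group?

Medicine: the in-state pool 11/107 = 10.3%, the domestic pool 37/169 = 21.9% → the domestic pool
Education: the in-state pool 259/456 = 56.8%, the domestic pool 406/612 = 66.3% → the domestic pool
Law: the in-state pool 735/1051 = 69.9%, the domestic pool 1621/2113 = 76.7% → the domestic pool
Arts: the in-state pool 43/212 = 20.3%, the domestic pool 110/380 = 28.9% → the domestic pool
Overall: the in-state pool 1048/1826 = 57.4%, the domestic pool 2174/3274 = 66.4% → the domestic pool
The domestic pool wins overall and in every department group — no reversal.

Yes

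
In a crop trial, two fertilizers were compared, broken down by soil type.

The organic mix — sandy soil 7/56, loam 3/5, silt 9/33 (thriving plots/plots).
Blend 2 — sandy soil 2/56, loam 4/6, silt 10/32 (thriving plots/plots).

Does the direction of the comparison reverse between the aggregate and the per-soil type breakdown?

No

Sandy soil: the organic mix 7/56 = 12.5%, Blend 2 2/56 = 3.6% → the organic mix
Loam: the organic mix 3/5 = 60.0%, Blend 2 4/6 = 66.7% → Blend 2
Silt: the organic mix 9/33 = 27.3%, Blend 2 10/32 = 31.2% → Blend 2
Overall: the organic mix 19/94 = 20.2%, Blend 2 16/94 = 17.0% → the organic mix
Neither sweeps: the organic mix wins 1 of 3 groups, Blend 2 wins 2. The organic mix wins overall but not every group — no Simpson reversal.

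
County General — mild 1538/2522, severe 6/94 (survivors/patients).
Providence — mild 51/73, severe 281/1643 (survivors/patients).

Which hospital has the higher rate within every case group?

Providence

Mild: County General 1538/2522 = 61.0%, Providence 51/73 = 69.9% → Providence
Severe: County General 6/94 = 6.4%, Providence 281/1643 = 17.1% → Providence
Providence has the higher rate in both groups.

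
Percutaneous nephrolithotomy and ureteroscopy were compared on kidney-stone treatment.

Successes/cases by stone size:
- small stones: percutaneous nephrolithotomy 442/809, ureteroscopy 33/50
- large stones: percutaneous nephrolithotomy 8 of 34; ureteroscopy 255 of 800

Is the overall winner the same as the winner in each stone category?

Small stones: percutaneous nephrolithotomy 442/809 = 54.6%, ureteroscopy 33/50 = 66.0% → ureteroscopy
Large stones: percutaneous nephrolithotomy 8/34 = 23.5%, ureteroscopy 255/800 = 31.9% → ureteroscopy
Overall: percutaneous nephrolithotomy 450/843 = 53.4%, ureteroscopy 288/850 = 33.9% → percutaneous nephrolithotomy
Ureteroscopy wins each stone group but percutaneous nephrolithotomy wins overall — the comparison reverses. Ureteroscopy's cases skew toward large stones, which has a lower base rate.

No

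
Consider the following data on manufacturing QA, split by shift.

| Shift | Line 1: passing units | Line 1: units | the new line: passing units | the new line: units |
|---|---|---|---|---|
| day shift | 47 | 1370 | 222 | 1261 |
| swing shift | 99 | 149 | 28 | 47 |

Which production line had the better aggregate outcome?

the new line

Day shift: Line 1 47/1370 = 3.4%, the new line 222/1261 = 17.6% → the new line
Swing shift: Line 1 99/149 = 66.4%, the new line 28/47 = 59.6% → Line 1
Overall: Line 1 146/1519 = 9.6%, the new line 250/1308 = 19.1% → the new line
(Neither sweeps every shift group, but the new line has the higher pooled rate.)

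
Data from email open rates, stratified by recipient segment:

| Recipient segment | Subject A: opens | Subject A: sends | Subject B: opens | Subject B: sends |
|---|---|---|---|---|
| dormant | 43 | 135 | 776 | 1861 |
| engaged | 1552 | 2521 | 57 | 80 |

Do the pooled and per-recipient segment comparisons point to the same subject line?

Dormant: Subject A 43/135 = 31.9%, Subject B 776/1861 = 41.7% → Subject B
Engaged: Subject A 1552/2521 = 61.6%, Subject B 57/80 = 71.2% → Subject B
Overall: Subject A 1595/2656 = 60.1%, Subject B 833/1941 = 42.9% → Subject A
Subject B wins each recipient group but Subject A wins overall — the comparison reverses. Subject B's sends skew toward dormant, which has a lower base rate.

No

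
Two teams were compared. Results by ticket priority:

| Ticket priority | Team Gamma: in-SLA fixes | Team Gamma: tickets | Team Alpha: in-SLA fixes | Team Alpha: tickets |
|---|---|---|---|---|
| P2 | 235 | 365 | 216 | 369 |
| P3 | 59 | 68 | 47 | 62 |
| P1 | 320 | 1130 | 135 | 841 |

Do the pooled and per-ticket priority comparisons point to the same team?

P2: Team Gamma 235/365 = 64.4%, Team Alpha 216/369 = 58.5% → Team Gamma
P3: Team Gamma 59/68 = 86.8%, Team Alpha 47/62 = 75.8% → Team Gamma
P1: Team Gamma 320/1130 = 28.3%, Team Alpha 135/841 = 16.1% → Team Gamma
Overall: Team Gamma 614/1563 = 39.3%, Team Alpha 398/1272 = 31.3% → Team Gamma
Team Gamma wins overall and in every ticket group — no reversal.

Yes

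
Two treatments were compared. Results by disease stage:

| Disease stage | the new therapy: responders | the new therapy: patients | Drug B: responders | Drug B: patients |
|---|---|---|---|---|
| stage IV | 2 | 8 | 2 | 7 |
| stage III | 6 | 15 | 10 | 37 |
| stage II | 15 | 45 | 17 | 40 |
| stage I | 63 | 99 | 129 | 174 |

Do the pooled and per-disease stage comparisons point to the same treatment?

No

Stage IV: the new therapy 2/8 = 25.0%, Drug B 2/7 = 28.6% → Drug B
Stage III: the new therapy 6/15 = 40.0%, Drug B 10/37 = 27.0% → the new therapy
Stage II: the new therapy 15/45 = 33.3%, Drug B 17/40 = 42.5% → Drug B
Stage I: the new therapy 63/99 = 63.6%, Drug B 129/174 = 74.1% → Drug B
Overall: the new therapy 86/167 = 51.5%, Drug B 158/258 = 61.2% → Drug B
Neither sweeps: the new therapy wins 1 of 4 groups, Drug B wins 3. Drug B wins overall but not every group — no Simpson reversal.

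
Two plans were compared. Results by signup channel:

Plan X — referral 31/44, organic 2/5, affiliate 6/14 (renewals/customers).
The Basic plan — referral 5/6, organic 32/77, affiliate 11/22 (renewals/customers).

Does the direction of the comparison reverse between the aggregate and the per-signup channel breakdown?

Yes

Referral: Plan X 31/44 = 70.5%, the Basic plan 5/6 = 83.3% → the Basic plan
Organic: Plan X 2/5 = 40.0%, the Basic plan 32/77 = 41.6% → the Basic plan
Affiliate: Plan X 6/14 = 42.9%, the Basic plan 11/22 = 50.0% → the Basic plan
Overall: Plan X 39/63 = 61.9%, the Basic plan 48/105 = 45.7% → Plan X
The Basic plan wins each signup group but Plan X wins overall — the comparison reverses. The Basic plan's customers skew toward organic, which has a lower base rate.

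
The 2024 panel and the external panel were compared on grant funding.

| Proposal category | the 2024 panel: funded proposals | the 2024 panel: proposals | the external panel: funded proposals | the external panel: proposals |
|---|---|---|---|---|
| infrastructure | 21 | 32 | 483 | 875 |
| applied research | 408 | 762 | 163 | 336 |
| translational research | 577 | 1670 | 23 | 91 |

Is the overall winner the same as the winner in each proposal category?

Infrastructure: the 2024 panel 21/32 = 65.6%, the external panel 483/875 = 55.2% → the 2024 panel
Applied research: the 2024 panel 408/762 = 53.5%, the external panel 163/336 = 48.5% → the 2024 panel
Translational research: the 2024 panel 577/1670 = 34.6%, the external panel 23/91 = 25.3% → the 2024 panel
Overall: the 2024 panel 1006/2464 = 40.8%, the external panel 669/1302 = 51.4% → the external panel
The 2024 panel wins each proposal group but the external panel wins overall — the comparison reverses. The 2024 panel's proposals skew toward translational research, which has a lower base rate.

No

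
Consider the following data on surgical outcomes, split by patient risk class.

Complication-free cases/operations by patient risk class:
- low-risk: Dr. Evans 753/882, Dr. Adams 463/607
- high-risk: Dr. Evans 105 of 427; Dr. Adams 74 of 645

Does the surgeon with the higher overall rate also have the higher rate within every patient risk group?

Yes

Low-risk: Dr. Evans 753/882 = 85.4%, Dr. Adams 463/607 = 76.3% → Dr. Evans
High-risk: Dr. Evans 105/427 = 24.6%, Dr. Adams 74/645 = 11.5% → Dr. Evans
Overall: Dr. Evans 858/1309 = 65.5%, Dr. Adams 537/1252 = 42.9% → Dr. Evans
Dr. Evans wins overall and in every patient risk group — no reversal.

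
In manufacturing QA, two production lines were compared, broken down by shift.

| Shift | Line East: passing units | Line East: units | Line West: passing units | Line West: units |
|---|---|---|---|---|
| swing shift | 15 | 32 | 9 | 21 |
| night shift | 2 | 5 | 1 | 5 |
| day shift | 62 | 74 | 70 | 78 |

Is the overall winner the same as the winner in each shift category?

Swing shift: Line East 15/32 = 46.9%, Line West 9/21 = 42.9% → Line East
Night shift: Line East 2/5 = 40.0%, Line West 1/5 = 20.0% → Line East
Day shift: Line East 62/74 = 83.8%, Line West 70/78 = 89.7% → Line West
Overall: Line East 79/111 = 71.2%, Line West 80/104 = 76.9% → Line West
Neither sweeps: Line East wins 2 of 3 groups, Line West wins 1. Line West wins overall but not every group — no Simpson reversal.

No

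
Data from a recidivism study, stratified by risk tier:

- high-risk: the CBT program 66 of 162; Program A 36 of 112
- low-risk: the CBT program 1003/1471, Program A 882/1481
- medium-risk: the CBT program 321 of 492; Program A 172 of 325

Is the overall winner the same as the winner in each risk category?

High-risk: the CBT program 66/162 = 40.7%, Program A 36/112 = 32.1% → the CBT program
Low-risk: the CBT program 1003/1471 = 68.2%, Program A 882/1481 = 59.6% → the CBT program
Medium-risk: the CBT program 321/492 = 65.2%, Program A 172/325 = 52.9% → the CBT program
Overall: the CBT program 1390/2125 = 65.4%, Program A 1090/1918 = 56.8% → the CBT program
The CBT program wins overall and in every risk group — no reversal.

Yes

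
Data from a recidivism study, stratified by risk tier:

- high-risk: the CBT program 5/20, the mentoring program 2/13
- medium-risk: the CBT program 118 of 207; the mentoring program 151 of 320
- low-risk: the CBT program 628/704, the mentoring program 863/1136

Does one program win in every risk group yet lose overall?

High-risk: the CBT program 5/20 = 25.0%, the mentoring program 2/13 = 15.4% → the CBT program
Medium-risk: the CBT program 118/207 = 57.0%, the mentoring program 151/320 = 47.2% → the CBT program
Low-risk: the CBT program 628/704 = 89.2%, the mentoring program 863/1136 = 76.0% → the CBT program
Overall: the CBT program 751/931 = 80.7%, the mentoring program 1016/1469 = 69.2% → the CBT program
The CBT program wins overall and in every risk group — no reversal.

No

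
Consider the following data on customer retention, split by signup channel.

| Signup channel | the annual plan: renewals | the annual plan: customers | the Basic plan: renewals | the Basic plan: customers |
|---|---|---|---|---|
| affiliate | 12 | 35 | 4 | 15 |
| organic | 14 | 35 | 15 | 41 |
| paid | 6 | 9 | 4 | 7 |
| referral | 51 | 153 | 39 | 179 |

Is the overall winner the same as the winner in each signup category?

Affiliate: the annual plan 12/35 = 34.3%, the Basic plan 4/15 = 26.7% → the annual plan
Organic: the annual plan 14/35 = 40.0%, the Basic plan 15/41 = 36.6% → the annual plan
Paid: the annual plan 6/9 = 66.7%, the Basic plan 4/7 = 57.1% → the annual plan
Referral: the annual plan 51/153 = 33.3%, the Basic plan 39/179 = 21.8% → the annual plan
Overall: the annual plan 83/232 = 35.8%, the Basic plan 62/242 = 25.6% → the annual plan
The annual plan wins overall and in every signup group — no reversal.

Yes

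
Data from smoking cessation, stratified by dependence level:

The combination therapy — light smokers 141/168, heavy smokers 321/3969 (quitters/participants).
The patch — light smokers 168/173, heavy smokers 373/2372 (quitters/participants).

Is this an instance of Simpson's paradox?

Light smokers: the combination therapy 141/168 = 83.9%, the patch 168/173 = 97.1% → the patch
Heavy smokers: the combination therapy 321/3969 = 8.1%, the patch 373/2372 = 15.7% → the patch
Overall: the combination therapy 462/4137 = 11.2%, the patch 541/2545 = 21.3% → the patch
The patch wins overall and in every dependence group — no reversal.

No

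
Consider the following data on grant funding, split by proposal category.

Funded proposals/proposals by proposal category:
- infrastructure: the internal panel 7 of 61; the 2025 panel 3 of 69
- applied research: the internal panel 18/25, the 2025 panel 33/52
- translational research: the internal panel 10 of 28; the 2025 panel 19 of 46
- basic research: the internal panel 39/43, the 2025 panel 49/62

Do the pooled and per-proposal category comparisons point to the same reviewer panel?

Infrastructure: the internal panel 7/61 = 11.5%, the 2025 panel 3/69 = 4.3% → the internal panel
Applied research: the internal panel 18/25 = 72.0%, the 2025 panel 33/52 = 63.5% → the internal panel
Translational research: the internal panel 10/28 = 35.7%, the 2025 panel 19/46 = 41.3% → the 2025 panel
Basic research: the internal panel 39/43 = 90.7%, the 2025 panel 49/62 = 79.0% → the internal panel
Overall: the internal panel 74/157 = 47.1%, the 2025 panel 104/229 = 45.4% → the internal panel
Neither sweeps: the internal panel wins 3 of 4 groups, the 2025 panel wins 1. The internal panel wins overall but not every group — no Simpson reversal.

No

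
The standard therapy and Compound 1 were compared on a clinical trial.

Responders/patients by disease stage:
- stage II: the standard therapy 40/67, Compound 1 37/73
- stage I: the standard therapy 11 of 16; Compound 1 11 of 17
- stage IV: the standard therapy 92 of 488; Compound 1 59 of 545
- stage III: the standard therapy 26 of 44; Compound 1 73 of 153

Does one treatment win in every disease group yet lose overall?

No

Stage II: the standard therapy 40/67 = 59.7%, Compound 1 37/73 = 50.7% → the standard therapy
Stage I: the standard therapy 11/16 = 68.8%, Compound 1 11/17 = 64.7% → the standard therapy
Stage IV: the standard therapy 92/488 = 18.9%, Compound 1 59/545 = 10.8% → the standard therapy
Stage III: the standard therapy 26/44 = 59.1%, Compound 1 73/153 = 47.7% → the standard therapy
Overall: the standard therapy 169/615 = 27.5%, Compound 1 180/788 = 22.8% → the standard therapy
The standard therapy wins overall and in every disease group — no reversal.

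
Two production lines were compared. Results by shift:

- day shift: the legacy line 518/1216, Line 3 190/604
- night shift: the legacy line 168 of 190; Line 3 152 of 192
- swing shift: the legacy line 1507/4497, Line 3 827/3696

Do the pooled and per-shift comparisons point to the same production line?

Day shift: the legacy line 518/1216 = 42.6%, Line 3 190/604 = 31.5% → the legacy line
Night shift: the legacy line 168/190 = 88.4%, Line 3 152/192 = 79.2% → the legacy line
Swing shift: the legacy line 1507/4497 = 33.5%, Line 3 827/3696 = 22.4% → the legacy line
Overall: the legacy line 2193/5903 = 37.2%, Line 3 1169/4492 = 26.0% → the legacy line
The legacy line wins overall and in every shift group — no reversal.

Yes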